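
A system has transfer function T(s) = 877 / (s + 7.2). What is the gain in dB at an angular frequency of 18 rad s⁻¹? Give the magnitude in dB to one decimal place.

|j18 + 7.2| = √(18² + 7.2²) = 19.39
|T(j18)| = 877 / 19.39 = 45.237
20 log₁₀(45.237) = 33.11 dB

33.1 dB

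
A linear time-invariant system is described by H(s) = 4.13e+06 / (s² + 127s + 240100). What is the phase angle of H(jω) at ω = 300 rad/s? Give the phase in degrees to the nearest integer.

∠[(j300)² + 127(j300) + 240100] = ∠[1.501e+05 + j38100] = 14.24°
∠H(j300) = −14.24° = -14.24°

-14 deg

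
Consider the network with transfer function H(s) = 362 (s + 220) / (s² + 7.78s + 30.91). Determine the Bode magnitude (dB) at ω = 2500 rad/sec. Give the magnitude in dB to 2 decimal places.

|j2500 + 220| = √(2500² + 220²) = 2510
|(j2500)² + 7.78(j2500) + 30.91| = |-6.25e+06 + j19450| = 6.25e+06
|H(j2500)| = 362 × 2510 / 6.25e+06 = 0.14536
20 log₁₀(0.14536) = -16.751 dB

-16.75 dB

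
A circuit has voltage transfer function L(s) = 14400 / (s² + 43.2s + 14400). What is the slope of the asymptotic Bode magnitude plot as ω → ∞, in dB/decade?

With 0 zeros and 2 poles, the high-frequency asymptotic slope is 20 × (0 − 2) = -40 dB/decade.

-40 dB/decade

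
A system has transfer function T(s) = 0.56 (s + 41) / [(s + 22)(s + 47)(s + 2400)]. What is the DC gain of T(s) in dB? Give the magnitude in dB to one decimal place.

-100.7 dB

T(0) = 0.56 × 41 / (22 × 47 × 2400) = 9.2521e-06
20 log₁₀(9.2521e-06) = -100.68 dB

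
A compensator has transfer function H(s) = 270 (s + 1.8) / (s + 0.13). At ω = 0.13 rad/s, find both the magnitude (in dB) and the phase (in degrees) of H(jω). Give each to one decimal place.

|H| = 68.5 dB, ∠H = -40.9°

|j0.13 + 1.8| = √(0.13² + 1.8²) = 1.805
|j0.13 + 0.13| = √(0.13² + 0.13²) = 0.1838
|H(j0.13)| = 270 × 1.805 / 0.1838 = 2650.4
20 log₁₀(2650.4) = 68.47 dB
∠(j0.13 + 1.8) = arctan(0.13/1.8) = 4.13°
∠(j0.13 + 0.13) = arctan(0.13/0.13) = 45.00°
∠H(j0.13) = 4.13° − 45.00° = -40.87°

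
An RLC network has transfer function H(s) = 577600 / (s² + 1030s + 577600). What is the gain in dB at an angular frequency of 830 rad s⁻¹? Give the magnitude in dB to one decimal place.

|(j830)² + 1030(j830) + 577600| = |-1.113e+05 + j8.549e+05| = 8.621e+05
|H(j830)| = 577600 / 8.621e+05 = 0.66998
20 log₁₀(0.66998) = -3.48 dB

-3.5 dB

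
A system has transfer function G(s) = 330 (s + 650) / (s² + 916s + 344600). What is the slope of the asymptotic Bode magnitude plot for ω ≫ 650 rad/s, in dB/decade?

With 1 zero and 2 poles, the high-frequency asymptotic slope is 20 × (1 − 2) = -20 dB/decade.

-20 dB/decade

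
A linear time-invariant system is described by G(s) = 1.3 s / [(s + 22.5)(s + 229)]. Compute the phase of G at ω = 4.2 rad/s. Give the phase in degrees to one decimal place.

∠(j4.2) = 90.00°
∠(j4.2 + 22.5) = arctan(4.2/22.5) = 10.57°
∠(j4.2 + 229) = arctan(4.2/229) = 1.05°
∠G(j4.2) = 90.00° − (10.57° + 1.05°) = 78.38°

78.4°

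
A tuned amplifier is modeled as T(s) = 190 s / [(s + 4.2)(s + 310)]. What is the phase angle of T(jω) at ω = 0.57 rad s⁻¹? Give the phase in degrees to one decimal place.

∠(j0.57) = 90.00°
∠(j0.57 + 4.2) = arctan(0.57/4.2) = 7.73°
∠(j0.57 + 310) = arctan(0.57/310) = 0.11°
∠T(j0.57) = 90.00° − (7.73° + 0.11°) = 82.17°

82.2°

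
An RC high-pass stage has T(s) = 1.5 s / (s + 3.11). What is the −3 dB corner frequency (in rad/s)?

For a single-pole high-pass, the −3 dB point is at the pole: ω = 3.11 rad/s.

3.11 rad/s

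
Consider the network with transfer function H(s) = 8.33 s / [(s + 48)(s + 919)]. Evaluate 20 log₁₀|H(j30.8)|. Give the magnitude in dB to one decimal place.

-46.2 dB

|j30.8| = 30.8
|j30.8 + 48| = √(30.8² + 48²) = 57.03
|j30.8 + 919| = √(30.8² + 919²) = 919.5
|H(j30.8)| = 8.33 × 30.8 / (57.03 × 919.5) = 0.0048924
20 log₁₀(0.0048924) = -46.21 dB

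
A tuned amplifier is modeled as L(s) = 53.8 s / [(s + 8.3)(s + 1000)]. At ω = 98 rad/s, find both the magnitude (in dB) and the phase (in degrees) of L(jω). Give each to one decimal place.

|j98| = 98
|j98 + 8.3| = √(98² + 8.3²) = 98.35
|j98 + 1000| = √(98² + 1000²) = 1005
|L(j98)| = 53.8 × 98 / (98.35 × 1005) = 0.053352
20 log₁₀(0.053352) = -25.46 dB
∠(j98) = 90.00°
∠(j98 + 8.3) = arctan(98/8.3) = 85.16°
∠(j98 + 1000) = arctan(98/1000) = 5.60°
∠L(j98) = 90.00° − (85.16° + 5.60°) = -0.76°

|L| = -25.5 dB, ∠L = -0.8°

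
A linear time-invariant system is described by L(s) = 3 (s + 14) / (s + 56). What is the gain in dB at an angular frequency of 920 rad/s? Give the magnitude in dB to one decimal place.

|j920 + 14| = √(920² + 14²) = 920.1
|j920 + 56| = √(920² + 56²) = 921.7
|L(j920)| = 3 × 920.1 / 921.7 = 2.9948
20 log₁₀(2.9948) = 9.53 dB

9.5 dB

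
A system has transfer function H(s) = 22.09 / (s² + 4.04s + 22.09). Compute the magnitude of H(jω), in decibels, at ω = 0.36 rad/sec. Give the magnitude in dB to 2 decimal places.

0.03 dB

|(j0.36)² + 4.04(j0.36) + 22.09| = |21.96 + j1.4544| = 22.01
|H(j0.36)| = 22.09 / 22.01 = 1.0037
20 log₁₀(1.0037) = 0.032 dB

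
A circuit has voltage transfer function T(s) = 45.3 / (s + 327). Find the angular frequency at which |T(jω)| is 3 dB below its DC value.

327 rad s⁻¹

For a single-pole low-pass, the −3 dB point is at the pole: ω = 327 rad s⁻¹.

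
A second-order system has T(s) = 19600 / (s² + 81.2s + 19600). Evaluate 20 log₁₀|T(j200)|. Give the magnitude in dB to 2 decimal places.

-2.48 dB

|(j200)² + 81.2(j200) + 19600| = |-20400 + j16240| = 2.607e+04
|T(j200)| = 19600 / 2.607e+04 = 0.75168
20 log₁₀(0.75168) = -2.479 dB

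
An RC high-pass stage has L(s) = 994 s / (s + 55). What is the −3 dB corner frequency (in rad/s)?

55 rad/s

For a single-pole high-pass, the −3 dB point is at the pole: ω = 55 rad/s.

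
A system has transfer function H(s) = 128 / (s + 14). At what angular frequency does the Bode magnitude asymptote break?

The single real pole at s = −14 gives a corner at ω = 14 rad/s.

14 rad/s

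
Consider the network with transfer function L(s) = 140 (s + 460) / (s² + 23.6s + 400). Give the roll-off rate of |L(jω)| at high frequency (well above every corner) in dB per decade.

With 1 zero and 2 poles, the high-frequency asymptotic slope is 20 × (1 − 2) = -20 dB/decade.

-20 dB/decade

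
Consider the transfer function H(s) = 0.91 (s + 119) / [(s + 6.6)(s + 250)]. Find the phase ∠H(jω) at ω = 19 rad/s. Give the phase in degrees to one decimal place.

-66.1°

∠(j19 + 119) = arctan(19/119) = 9.07°
∠(j19 + 6.6) = arctan(19/6.6) = 70.84°
∠(j19 + 250) = arctan(19/250) = 4.35°
∠H(j19) = 9.07° − (70.84° + 4.35°) = -66.12°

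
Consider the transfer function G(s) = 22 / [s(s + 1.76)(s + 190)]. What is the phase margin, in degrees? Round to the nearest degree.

Gain crossover: |G(jω)| = 1 at ω ≈ 0.0657 rad/s.
∠G(j0.0657) = −90° − arctan(0.0657/1.76) − arctan(0.0657/190) ≈ -92.16°
PM = 180° + (-92.16°) = 87.84°

88°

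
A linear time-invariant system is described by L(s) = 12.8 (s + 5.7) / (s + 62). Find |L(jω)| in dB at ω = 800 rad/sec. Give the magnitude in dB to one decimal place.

|j800 + 5.7| = √(800² + 5.7²) = 800
|j800 + 62| = √(800² + 62²) = 802.4
|L(j800)| = 12.8 × 800 / 802.4 = 12.762
20 log₁₀(12.762) = 22.12 dB

22.1 dB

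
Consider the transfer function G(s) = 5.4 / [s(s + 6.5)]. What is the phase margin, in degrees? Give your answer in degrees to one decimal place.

82.8°

Gain crossover: |G(jω)| = 1 at ω ≈ 0.824 rad/s.
∠G(j0.824) = −90° − arctan(0.824/6.5) ≈ -97.23°
PM = 180° + (-97.23°) = 82.77°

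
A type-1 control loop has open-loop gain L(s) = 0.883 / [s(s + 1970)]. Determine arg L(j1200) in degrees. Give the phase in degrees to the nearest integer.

-121°

∠(j1200 + 1970) = arctan(1200/1970) = 31.35°
∠(j1200) = 90.00°
∠L(j1200) = − (31.35° + 90.00°) = -121.35°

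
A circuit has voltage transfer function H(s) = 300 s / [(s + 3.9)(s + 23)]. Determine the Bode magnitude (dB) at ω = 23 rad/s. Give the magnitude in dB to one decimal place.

|j23| = 23
|j23 + 3.9| = √(23² + 3.9²) = 23.33
|j23 + 23| = √(23² + 23²) = 32.53
|H(j23)| = 300 × 23 / (23.33 × 32.53) = 9.0933
20 log₁₀(9.0933) = 19.17 dB

19.2 dB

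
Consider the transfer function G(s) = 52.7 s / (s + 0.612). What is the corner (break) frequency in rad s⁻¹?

0.612 rad s⁻¹

The single real pole at s = −0.612 gives a corner at ω = 0.612 rad s⁻¹.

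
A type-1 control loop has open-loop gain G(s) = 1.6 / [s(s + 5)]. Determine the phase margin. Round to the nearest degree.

Gain crossover: |G(jω)| = 1 at ω ≈ 0.319 rad/sec.
∠G(j0.319) = −90° − arctan(0.319/5) ≈ -93.65°
PM = 180° + (-93.65°) = 86.35°

86 deg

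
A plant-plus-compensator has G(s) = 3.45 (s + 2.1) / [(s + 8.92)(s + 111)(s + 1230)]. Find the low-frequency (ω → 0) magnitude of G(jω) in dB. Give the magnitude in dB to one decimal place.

G(0) = 3.45 × 2.1 / (8.92 × 111 × 1230) = 5.949e-06
20 log₁₀(5.949e-06) = -104.51 dB

-104.5 dB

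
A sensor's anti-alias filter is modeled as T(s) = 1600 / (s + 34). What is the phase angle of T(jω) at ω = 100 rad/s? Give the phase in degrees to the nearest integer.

-71°

∠(j100 + 34) = arctan(100/34) = 71.22°
∠T(j100) = −71.22° = -71.22°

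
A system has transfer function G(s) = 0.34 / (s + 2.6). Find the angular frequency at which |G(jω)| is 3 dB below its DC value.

For a single-pole low-pass, the −3 dB point is at the pole: ω = 2.6 rad/s.

2.6 rad/s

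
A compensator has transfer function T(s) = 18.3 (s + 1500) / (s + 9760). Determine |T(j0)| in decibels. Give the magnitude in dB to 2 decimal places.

T(0) = 18.3 × 1500 / 9760 = 2.8125
20 log₁₀(2.8125) = 8.982 dB

8.98 dB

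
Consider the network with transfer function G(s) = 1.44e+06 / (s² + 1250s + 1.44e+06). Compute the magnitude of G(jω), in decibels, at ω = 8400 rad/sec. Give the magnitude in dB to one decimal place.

-33.7 dB

|(j8400)² + 1250(j8400) + 1.44e+06| = |-6.912e+07 + j1.05e+07| = 6.991e+07
|G(j8400)| = 1.44e+06 / 6.991e+07 = 0.020597
20 log₁₀(0.020597) = -33.72 dB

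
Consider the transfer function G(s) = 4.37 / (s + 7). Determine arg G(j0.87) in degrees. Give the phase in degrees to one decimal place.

-7.1°

∠(j0.87 + 7) = arctan(0.87/7) = 7.08°
∠G(j0.87) = −7.08° = -7.08°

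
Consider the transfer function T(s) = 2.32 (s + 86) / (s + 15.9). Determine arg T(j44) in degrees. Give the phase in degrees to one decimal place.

-43.0°

∠(j44 + 86) = arctan(44/86) = 27.10°
∠(j44 + 15.9) = arctan(44/15.9) = 70.13°
∠T(j44) = 27.10° − 70.13° = -43.04°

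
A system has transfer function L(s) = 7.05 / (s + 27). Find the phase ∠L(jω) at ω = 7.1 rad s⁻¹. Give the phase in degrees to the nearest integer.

-15°

∠(j7.1 + 27) = arctan(7.1/27) = 14.73°
∠L(j7.1) = −14.73° = -14.73°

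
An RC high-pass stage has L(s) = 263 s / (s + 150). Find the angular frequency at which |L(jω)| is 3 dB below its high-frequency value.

For a single-pole high-pass, the −3 dB point is at the pole: ω = 150 rad s⁻¹.

150 rad s⁻¹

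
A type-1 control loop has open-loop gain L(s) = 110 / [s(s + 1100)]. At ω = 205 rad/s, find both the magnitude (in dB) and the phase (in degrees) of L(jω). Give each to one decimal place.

|L| = -66.4 dB, ∠L = -100.6°

|j205 + 1100| = √(205² + 1100²) = 1119
|j205| = 205
|L(j205)| = 110 / (1119 × 205) = 0.00047955
20 log₁₀(0.00047955) = -66.38 dB
∠(j205 + 1100) = arctan(205/1100) = 10.56°
∠(j205) = 90.00°
∠L(j205) = − (10.56° + 90.00°) = -100.56°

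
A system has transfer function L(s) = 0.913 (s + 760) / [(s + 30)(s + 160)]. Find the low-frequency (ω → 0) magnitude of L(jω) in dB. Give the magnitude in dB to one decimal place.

-16.8 dB

L(0) = 0.913 × 760 / (30 × 160) = 0.14456
20 log₁₀(0.14456) = -16.80 dB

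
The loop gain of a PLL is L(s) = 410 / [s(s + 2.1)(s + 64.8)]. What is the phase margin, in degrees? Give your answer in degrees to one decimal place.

Gain crossover: |L(jω)| = 1 at ω ≈ 2.12 rad/s.
∠L(j2.12) = −90° − arctan(2.12/2.1) − arctan(2.12/64.8) ≈ -137.14°
PM = 180° + (-137.14°) = 42.86°

42.9°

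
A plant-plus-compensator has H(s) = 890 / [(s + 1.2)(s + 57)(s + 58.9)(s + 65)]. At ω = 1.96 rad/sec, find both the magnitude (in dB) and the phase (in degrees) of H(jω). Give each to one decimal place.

|H| = -55.0 dB, ∠H = -64.1°

|j1.96 + 1.2| = √(1.96² + 1.2²) = 2.298
|j1.96 + 57| = √(1.96² + 57²) = 57.03
|j1.96 + 58.9| = √(1.96² + 58.9²) = 58.93
|j1.96 + 65| = √(1.96² + 65²) = 65.03
|H(j1.96)| = 890 / (2.298 × 57.03 × 58.93 × 65.03) = 0.0017718
20 log₁₀(0.0017718) = -55.03 dB
∠(j1.96 + 1.2) = arctan(1.96/1.2) = 58.52°
∠(j1.96 + 57) = arctan(1.96/57) = 1.97°
∠(j1.96 + 58.9) = arctan(1.96/58.9) = 1.91°
∠(j1.96 + 65) = arctan(1.96/65) = 1.73°
∠H(j1.96) = − (58.52° + 1.97° + 1.91° + 1.73°) = -64.13°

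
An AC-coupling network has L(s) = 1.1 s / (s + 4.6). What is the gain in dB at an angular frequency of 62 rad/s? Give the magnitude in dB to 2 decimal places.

|j62| = 62
|j62 + 4.6| = √(62² + 4.6²) = 62.17
|L(j62)| = 1.1 × 62 / 62.17 = 1.097
20 log₁₀(1.097) = 0.804 dB

0.80 dB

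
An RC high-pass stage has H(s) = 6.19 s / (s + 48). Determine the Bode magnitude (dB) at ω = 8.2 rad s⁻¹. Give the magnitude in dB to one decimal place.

0.4 dB

|j8.2| = 8.2
|j8.2 + 48| = √(8.2² + 48²) = 48.7
|H(j8.2)| = 6.19 × 8.2 / 48.7 = 1.0424
20 log₁₀(1.0424) = 0.36 dB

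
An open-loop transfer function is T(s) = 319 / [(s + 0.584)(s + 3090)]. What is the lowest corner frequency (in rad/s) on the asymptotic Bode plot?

Break frequencies occur at each pole and zero magnitude: 0.584 rad/s, 3090 rad/s.
The lowest is 0.584 rad/s.

0.584 rad/s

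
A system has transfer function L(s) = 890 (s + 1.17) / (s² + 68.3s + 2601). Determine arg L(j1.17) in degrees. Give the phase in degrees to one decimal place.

∠(j1.17 + 1.17) = arctan(1.17/1.17) = 45.00°
∠[(j1.17)² + 68.3(j1.17) + 2601] = ∠[2599.6 + j79.911] = 1.76°
∠L(j1.17) = 45.00° − 1.76° = 43.24°

43.2°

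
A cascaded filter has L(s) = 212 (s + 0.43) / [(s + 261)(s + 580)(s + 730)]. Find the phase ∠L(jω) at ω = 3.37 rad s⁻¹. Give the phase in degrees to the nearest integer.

∠(j3.37 + 0.43) = arctan(3.37/0.43) = 82.73°
∠(j3.37 + 261) = arctan(3.37/261) = 0.74°
∠(j3.37 + 580) = arctan(3.37/580) = 0.33°
∠(j3.37 + 730) = arctan(3.37/730) = 0.26°
∠L(j3.37) = 82.73° − (0.74° + 0.33° + 0.26°) = 81.39°

81°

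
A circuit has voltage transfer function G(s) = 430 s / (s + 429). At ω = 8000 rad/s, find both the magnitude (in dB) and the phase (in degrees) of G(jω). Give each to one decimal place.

|j8000| = 8000
|j8000 + 429| = √(8000² + 429²) = 8011
|G(j8000)| = 430 × 8000 / 8011 = 429.38
20 log₁₀(429.38) = 52.66 dB
∠(j8000) = 90.00°
∠(j8000 + 429) = arctan(8000/429) = 86.93°
∠G(j8000) = 90.00° − 86.93° = 3.07°

|G| = 52.7 dB, ∠G = 3.1°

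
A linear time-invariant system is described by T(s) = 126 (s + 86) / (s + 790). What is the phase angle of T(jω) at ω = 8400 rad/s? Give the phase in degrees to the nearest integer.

5°

∠(j8400 + 86) = arctan(8400/86) = 89.41°
∠(j8400 + 790) = arctan(8400/790) = 84.63°
∠T(j8400) = 89.41° − 84.63° = 4.79°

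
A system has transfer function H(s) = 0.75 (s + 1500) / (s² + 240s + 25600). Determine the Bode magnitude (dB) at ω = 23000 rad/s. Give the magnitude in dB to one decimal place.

|j23000 + 1500| = √(23000² + 1500²) = 2.305e+04
|(j23000)² + 240(j23000) + 25600| = |-5.2897e+08 + j5.52e+06| = 5.29e+08
|H(j23000)| = 0.75 × 2.305e+04 / 5.29e+08 = 3.2678e-05
20 log₁₀(3.2678e-05) = -89.71 dB

-89.7 dB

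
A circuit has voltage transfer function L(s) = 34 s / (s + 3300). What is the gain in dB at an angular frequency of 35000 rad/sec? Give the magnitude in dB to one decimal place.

30.6 dB

|j35000| = 3.5e+04
|j35000 + 3300| = √(35000² + 3300²) = 3.516e+04
|L(j35000)| = 34 × 3.5e+04 / 3.516e+04 = 33.85
20 log₁₀(33.85) = 30.59 dB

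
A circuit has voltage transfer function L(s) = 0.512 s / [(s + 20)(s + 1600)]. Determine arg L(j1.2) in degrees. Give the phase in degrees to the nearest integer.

∠(j1.2) = 90.00°
∠(j1.2 + 20) = arctan(1.2/20) = 3.43°
∠(j1.2 + 1600) = arctan(1.2/1600) = 0.04°
∠L(j1.2) = 90.00° − (3.43° + 0.04°) = 86.52°

87 deg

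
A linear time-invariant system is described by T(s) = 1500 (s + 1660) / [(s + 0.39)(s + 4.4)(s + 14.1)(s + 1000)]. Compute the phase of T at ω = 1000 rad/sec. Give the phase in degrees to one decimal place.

∠(j1000 + 1660) = arctan(1000/1660) = 31.07°
∠(j1000 + 0.39) = arctan(1000/0.39) = 89.98°
∠(j1000 + 4.4) = arctan(1000/4.4) = 89.75°
∠(j1000 + 14.1) = arctan(1000/14.1) = 89.19°
∠(j1000 + 1000) = arctan(1000/1000) = 45.00°
∠T(j1000) = 31.07° − (89.98° + 89.75° + 89.19° + 45.00°) = -282.85°

-282.9°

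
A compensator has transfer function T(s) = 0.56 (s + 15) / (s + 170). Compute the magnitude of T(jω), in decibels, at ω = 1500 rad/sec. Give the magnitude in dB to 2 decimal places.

|j1500 + 15| = √(1500² + 15²) = 1500
|j1500 + 170| = √(1500² + 170²) = 1510
|T(j1500)| = 0.56 × 1500 / 1510 = 0.55647
20 log₁₀(0.55647) = -5.091 dB

-5.09 dB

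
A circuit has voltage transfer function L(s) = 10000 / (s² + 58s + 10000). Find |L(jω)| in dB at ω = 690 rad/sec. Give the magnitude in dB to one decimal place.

-33.4 dB

|(j690)² + 58(j690) + 10000| = |-4.661e+05 + j40020| = 4.678e+05
|L(j690)| = 10000 / 4.678e+05 = 0.021376
20 log₁₀(0.021376) = -33.40 dB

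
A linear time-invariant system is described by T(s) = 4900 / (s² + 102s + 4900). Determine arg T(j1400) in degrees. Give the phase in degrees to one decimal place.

-175.8 deg

∠[(j1400)² + 102(j1400) + 4900] = ∠[-1.9551e+06 + j1.428e+05] = 175.82°
∠T(j1400) = −175.82° = -175.82°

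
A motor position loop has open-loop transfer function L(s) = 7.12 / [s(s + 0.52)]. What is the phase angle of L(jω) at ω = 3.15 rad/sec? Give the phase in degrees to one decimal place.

-170.6°

∠(j3.15 + 0.52) = arctan(3.15/0.52) = 80.63°
∠(j3.15) = 90.00°
∠L(j3.15) = − (80.63° + 90.00°) = -170.63°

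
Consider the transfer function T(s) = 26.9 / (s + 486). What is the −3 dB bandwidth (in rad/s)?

For a single-pole low-pass, the −3 dB point is at the pole: ω = 486 rad/s.

486 rad/s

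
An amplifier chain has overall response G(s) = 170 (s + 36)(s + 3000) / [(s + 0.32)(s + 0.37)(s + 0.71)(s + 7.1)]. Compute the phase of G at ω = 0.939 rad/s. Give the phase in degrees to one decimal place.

-198.6°

∠(j0.939 + 36) = arctan(0.939/36) = 1.49°
∠(j0.939 + 3000) = arctan(0.939/3000) = 0.02°
∠(j0.939 + 0.32) = arctan(0.939/0.32) = 71.18°
∠(j0.939 + 0.37) = arctan(0.939/0.37) = 68.49°
∠(j0.939 + 0.71) = arctan(0.939/0.71) = 52.91°
∠(j0.939 + 7.1) = arctan(0.939/7.1) = 7.53°
∠G(j0.939) = 1.49° + 0.02° − (71.18° + 68.49° + 52.91° + 7.53°) = -198.60°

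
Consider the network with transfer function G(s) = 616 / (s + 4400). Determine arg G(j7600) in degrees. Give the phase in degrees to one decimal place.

∠(j7600 + 4400) = arctan(7600/4400) = 59.93°
∠G(j7600) = −59.93° = -59.93°

-59.9°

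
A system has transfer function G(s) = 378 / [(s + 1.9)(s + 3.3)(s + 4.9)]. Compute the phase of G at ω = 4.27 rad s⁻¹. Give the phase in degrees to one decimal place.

∠(j4.27 + 1.9) = arctan(4.27/1.9) = 66.01°
∠(j4.27 + 3.3) = arctan(4.27/3.3) = 52.30°
∠(j4.27 + 4.9) = arctan(4.27/4.9) = 41.07°
∠G(j4.27) = − (66.01° + 52.30° + 41.07°) = -159.38°

-159.4°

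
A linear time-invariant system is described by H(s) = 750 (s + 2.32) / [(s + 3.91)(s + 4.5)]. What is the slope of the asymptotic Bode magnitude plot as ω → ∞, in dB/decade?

With 1 zero and 2 poles, the high-frequency asymptotic slope is 20 × (1 − 2) = -20 dB/decade.

-20 dB/decade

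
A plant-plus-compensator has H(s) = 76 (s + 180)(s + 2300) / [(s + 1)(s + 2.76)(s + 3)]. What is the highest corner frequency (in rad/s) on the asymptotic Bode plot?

Break frequencies occur at each pole and zero magnitude: 1 rad/s, 2.76 rad/s, 3 rad/s, 180 rad/s, 2300 rad/s.
The highest is 2300 rad/s.

2300 rad/s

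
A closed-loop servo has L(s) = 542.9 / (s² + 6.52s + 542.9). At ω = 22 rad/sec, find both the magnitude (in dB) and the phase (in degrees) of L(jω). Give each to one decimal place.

|(j22)² + 6.52(j22) + 542.9| = |58.9 + j143.44| = 155.1
|L(j22)| = 542.9 / 155.1 = 3.5012
20 log₁₀(3.5012) = 10.88 dB
∠[(j22)² + 6.52(j22) + 542.9] = ∠[58.9 + j143.44] = 67.68°
∠L(j22) = −67.68° = -67.68°

|L| = 10.9 dB, ∠L = -67.7°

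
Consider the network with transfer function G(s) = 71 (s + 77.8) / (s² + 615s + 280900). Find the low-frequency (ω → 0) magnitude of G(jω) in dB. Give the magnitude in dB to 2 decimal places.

-34.13 dB

G(0) = 71 × 77.8 / 280900 = 0.019665
20 log₁₀(0.019665) = -34.126 dB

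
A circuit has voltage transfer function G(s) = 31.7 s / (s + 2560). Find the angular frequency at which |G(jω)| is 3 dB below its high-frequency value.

For a single-pole high-pass, the −3 dB point is at the pole: ω = 2560 rad/sec.

2560 rad/sec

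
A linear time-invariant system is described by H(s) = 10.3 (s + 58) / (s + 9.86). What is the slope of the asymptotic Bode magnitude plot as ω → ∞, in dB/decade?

With 1 zero and 1 pole, the high-frequency asymptotic slope is 20 × (1 − 1) = 0 dB/decade.

0 dB/decade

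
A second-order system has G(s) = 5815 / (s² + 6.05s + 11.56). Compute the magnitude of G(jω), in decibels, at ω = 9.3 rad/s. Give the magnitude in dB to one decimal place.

35.9 dB

|(j9.3)² + 6.05(j9.3) + 11.56| = |-74.93 + j56.265| = 93.7
|G(j9.3)| = 5815 / 93.7 = 62.058
20 log₁₀(62.058) = 35.86 dB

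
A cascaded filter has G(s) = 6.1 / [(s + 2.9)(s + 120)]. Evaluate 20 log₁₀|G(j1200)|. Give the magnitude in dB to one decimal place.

|j1200 + 2.9| = √(1200² + 2.9²) = 1200
|j1200 + 120| = √(1200² + 120²) = 1206
|G(j1200)| = 6.1 / (1200 × 1206) = 4.2151e-06
20 log₁₀(4.2151e-06) = -107.50 dB

-107.5 dB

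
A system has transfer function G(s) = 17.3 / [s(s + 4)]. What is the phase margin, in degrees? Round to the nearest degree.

Gain crossover: |G(jω)| = 1 at ω ≈ 3.33 rad/sec.
∠G(j3.33) = −90° − arctan(3.33/4) ≈ -129.74°
PM = 180° + (-129.74°) = 50.26°

50°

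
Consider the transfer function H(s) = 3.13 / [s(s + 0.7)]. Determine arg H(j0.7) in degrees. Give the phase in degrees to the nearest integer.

-135 deg

∠(j0.7 + 0.7) = arctan(0.7/0.7) = 45.00°
∠(j0.7) = 90.00°
∠H(j0.7) = − (45.00° + 90.00°) = -135.00°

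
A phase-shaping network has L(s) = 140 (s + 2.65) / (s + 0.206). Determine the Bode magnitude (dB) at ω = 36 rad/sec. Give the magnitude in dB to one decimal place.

42.9 dB

|j36 + 2.65| = √(36² + 2.65²) = 36.1
|j36 + 0.206| = √(36² + 0.206²) = 36
|L(j36)| = 140 × 36.1 / 36 = 140.38
20 log₁₀(140.38) = 42.95 dB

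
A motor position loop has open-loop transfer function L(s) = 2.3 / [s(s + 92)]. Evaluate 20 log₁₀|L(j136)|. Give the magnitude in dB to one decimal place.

|j136 + 92| = √(136² + 92²) = 164.2
|j136| = 136
|L(j136)| = 2.3 / (164.2 × 136) = 0.000103
20 log₁₀(0.000103) = -79.74 dB

-79.7 dB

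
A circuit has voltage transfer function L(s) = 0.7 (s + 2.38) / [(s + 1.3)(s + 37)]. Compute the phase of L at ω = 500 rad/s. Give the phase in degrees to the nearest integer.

∠(j500 + 2.38) = arctan(500/2.38) = 89.73°
∠(j500 + 1.3) = arctan(500/1.3) = 89.85°
∠(j500 + 37) = arctan(500/37) = 85.77°
∠L(j500) = 89.73° − (89.85° + 85.77°) = -85.89°

-86°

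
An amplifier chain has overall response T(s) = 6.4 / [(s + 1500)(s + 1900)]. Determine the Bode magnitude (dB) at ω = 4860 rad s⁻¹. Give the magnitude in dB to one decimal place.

-132.4 dB

|j4860 + 1500| = √(4860² + 1500²) = 5086
|j4860 + 1900| = √(4860² + 1900²) = 5218
|T(j4860)| = 6.4 / (5086 × 5218) = 2.4114e-07
20 log₁₀(2.4114e-07) = -132.35 dB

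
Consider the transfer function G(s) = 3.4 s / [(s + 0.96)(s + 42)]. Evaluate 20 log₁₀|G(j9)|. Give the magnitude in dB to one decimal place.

-22.1 dB

|j9| = 9
|j9 + 0.96| = √(9² + 0.96²) = 9.051
|j9 + 42| = √(9² + 42²) = 42.95
|G(j9)| = 3.4 × 9 / (9.051 × 42.95) = 0.078709
20 log₁₀(0.078709) = -22.08 dB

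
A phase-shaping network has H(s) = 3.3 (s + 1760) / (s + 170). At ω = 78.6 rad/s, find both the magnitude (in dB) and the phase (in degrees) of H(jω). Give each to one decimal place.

|j78.6 + 1760| = √(78.6² + 1760²) = 1762
|j78.6 + 170| = √(78.6² + 170²) = 187.3
|H(j78.6)| = 3.3 × 1762 / 187.3 = 31.041
20 log₁₀(31.041) = 29.84 dB
∠(j78.6 + 1760) = arctan(78.6/1760) = 2.56°
∠(j78.6 + 170) = arctan(78.6/170) = 24.81°
∠H(j78.6) = 2.56° − 24.81° = -22.26°

|H| = 29.8 dB, ∠H = -22.3°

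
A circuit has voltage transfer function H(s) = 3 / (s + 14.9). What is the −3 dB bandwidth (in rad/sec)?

14.9 rad/sec

For a single-pole low-pass, the −3 dB point is at the pole: ω = 14.9 rad/sec.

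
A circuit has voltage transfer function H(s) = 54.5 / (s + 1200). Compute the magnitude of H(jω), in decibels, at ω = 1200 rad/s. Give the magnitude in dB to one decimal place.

|j1200 + 1200| = √(1200² + 1200²) = 1697
|H(j1200)| = 54.5 / 1697 = 0.032114
20 log₁₀(0.032114) = -29.87 dB

-29.9 dB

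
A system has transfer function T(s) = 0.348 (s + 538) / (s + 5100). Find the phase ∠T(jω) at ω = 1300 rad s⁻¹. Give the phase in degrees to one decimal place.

∠(j1300 + 538) = arctan(1300/538) = 67.52°
∠(j1300 + 5100) = arctan(1300/5100) = 14.30°
∠T(j1300) = 67.52° − 14.30° = 53.22°

53.2°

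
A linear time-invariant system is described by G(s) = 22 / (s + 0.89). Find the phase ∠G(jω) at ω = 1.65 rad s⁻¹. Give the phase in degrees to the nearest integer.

∠(j1.65 + 0.89) = arctan(1.65/0.89) = 61.66°
∠G(j1.65) = −61.66° = -61.66°

-62 deg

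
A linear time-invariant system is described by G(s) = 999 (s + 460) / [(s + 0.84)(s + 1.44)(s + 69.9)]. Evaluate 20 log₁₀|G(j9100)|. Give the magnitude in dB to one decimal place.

|j9100 + 460| = √(9100² + 460²) = 9112
|j9100 + 0.84| = √(9100² + 0.84²) = 9100
|j9100 + 1.44| = √(9100² + 1.44²) = 9100
|j9100 + 69.9| = √(9100² + 69.9²) = 9100
|G(j9100)| = 999 × 9112 / (9100 × 9100 × 9100) = 1.2079e-05
20 log₁₀(1.2079e-05) = -98.36 dB

-98.4 dB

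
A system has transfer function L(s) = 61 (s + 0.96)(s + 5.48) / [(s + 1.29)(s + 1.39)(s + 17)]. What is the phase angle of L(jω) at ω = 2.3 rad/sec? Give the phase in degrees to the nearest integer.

-37 deg

∠(j2.3 + 0.96) = arctan(2.3/0.96) = 67.34°
∠(j2.3 + 5.48) = arctan(2.3/5.48) = 22.77°
∠(j2.3 + 1.29) = arctan(2.3/1.29) = 60.71°
∠(j2.3 + 1.39) = arctan(2.3/1.39) = 58.85°
∠(j2.3 + 17) = arctan(2.3/17) = 7.70°
∠L(j2.3) = 67.34° + 22.77° − (60.71° + 58.85° + 7.70°) = -37.16°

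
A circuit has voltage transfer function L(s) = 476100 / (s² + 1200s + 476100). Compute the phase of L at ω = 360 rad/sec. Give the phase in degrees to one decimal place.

-51.3°

∠[(j360)² + 1200(j360) + 476100] = ∠[3.465e+05 + j4.32e+05] = 51.27°
∠L(j360) = −51.27° = -51.27°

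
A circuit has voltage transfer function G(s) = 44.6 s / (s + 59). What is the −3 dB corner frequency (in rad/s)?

For a single-pole high-pass, the −3 dB point is at the pole: ω = 59 rad/s.

59 rad/s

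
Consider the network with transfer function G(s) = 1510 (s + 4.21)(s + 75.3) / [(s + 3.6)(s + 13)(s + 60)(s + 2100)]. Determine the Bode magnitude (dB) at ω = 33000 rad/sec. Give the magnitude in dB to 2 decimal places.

|j33000 + 4.21| = √(33000² + 4.21²) = 3.3e+04
|j33000 + 75.3| = √(33000² + 75.3²) = 3.3e+04
|j33000 + 3.6| = √(33000² + 3.6²) = 3.3e+04
|j33000 + 13| = √(33000² + 13²) = 3.3e+04
|j33000 + 60| = √(33000² + 60²) = 3.3e+04
|j33000 + 2100| = √(33000² + 2100²) = 3.307e+04
|G(j33000)| = 1510 × 3.3e+04 × 3.3e+04 / (3.3e+04 × 3.3e+04 × 3.3e+04 × 3.307e+04) = 1.3838e-06
20 log₁₀(1.3838e-06) = -117.179 dB

-117.18 dB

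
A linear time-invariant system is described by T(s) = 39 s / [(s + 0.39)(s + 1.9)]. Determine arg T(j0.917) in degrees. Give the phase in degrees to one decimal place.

-2.7°

∠(j0.917) = 90.00°
∠(j0.917 + 0.39) = arctan(0.917/0.39) = 66.96°
∠(j0.917 + 1.9) = arctan(0.917/1.9) = 25.76°
∠T(j0.917) = 90.00° − (66.96° + 25.76°) = -2.72°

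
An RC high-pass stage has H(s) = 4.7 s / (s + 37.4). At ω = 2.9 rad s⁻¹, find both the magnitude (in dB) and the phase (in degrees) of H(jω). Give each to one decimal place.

|j2.9| = 2.9
|j2.9 + 37.4| = √(2.9² + 37.4²) = 37.51
|H(j2.9)| = 4.7 × 2.9 / 37.51 = 0.36335
20 log₁₀(0.36335) = -8.79 dB
∠(j2.9) = 90.00°
∠(j2.9 + 37.4) = arctan(2.9/37.4) = 4.43°
∠H(j2.9) = 90.00° − 4.43° = 85.57°

|H| = -8.8 dB, ∠H = 85.6°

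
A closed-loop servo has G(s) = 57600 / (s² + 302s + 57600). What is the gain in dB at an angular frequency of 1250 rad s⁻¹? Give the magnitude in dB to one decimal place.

-28.6 dB

|(j1250)² + 302(j1250) + 57600| = |-1.5049e+06 + j3.775e+05| = 1.552e+06
|G(j1250)| = 57600 / 1.552e+06 = 0.037125
20 log₁₀(0.037125) = -28.61 dB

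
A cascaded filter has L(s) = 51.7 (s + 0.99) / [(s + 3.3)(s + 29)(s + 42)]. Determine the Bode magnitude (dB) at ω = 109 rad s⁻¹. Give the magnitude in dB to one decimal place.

|j109 + 0.99| = √(109² + 0.99²) = 109
|j109 + 3.3| = √(109² + 3.3²) = 109
|j109 + 29| = √(109² + 29²) = 112.8
|j109 + 42| = √(109² + 42²) = 116.8
|L(j109)| = 51.7 × 109 / (109 × 112.8 × 116.8) = 0.0039223
20 log₁₀(0.0039223) = -48.13 dB

-48.1 dB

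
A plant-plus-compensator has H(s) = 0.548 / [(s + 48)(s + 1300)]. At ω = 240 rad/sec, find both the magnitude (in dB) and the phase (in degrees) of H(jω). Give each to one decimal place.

|H| = -115.4 dB, ∠H = -89.1°

|j240 + 48| = √(240² + 48²) = 244.8
|j240 + 1300| = √(240² + 1300²) = 1322
|H(j240)| = 0.548 / (244.8 × 1322) = 1.6937e-06
20 log₁₀(1.6937e-06) = -115.42 dB
∠(j240 + 48) = arctan(240/48) = 78.69°
∠(j240 + 1300) = arctan(240/1300) = 10.46°
∠H(j240) = − (78.69° + 10.46°) = -89.15°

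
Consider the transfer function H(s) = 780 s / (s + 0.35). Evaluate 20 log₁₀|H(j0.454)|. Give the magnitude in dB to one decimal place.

55.8 dB

|j0.454| = 0.454
|j0.454 + 0.35| = √(0.454² + 0.35²) = 0.5733
|H(j0.454)| = 780 × 0.454 / 0.5733 = 617.74
20 log₁₀(617.74) = 55.82 dB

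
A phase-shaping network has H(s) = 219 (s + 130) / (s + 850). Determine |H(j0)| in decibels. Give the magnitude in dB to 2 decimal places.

30.50 dB

H(0) = 219 × 130 / 850 = 33.494
20 log₁₀(33.494) = 30.499 dB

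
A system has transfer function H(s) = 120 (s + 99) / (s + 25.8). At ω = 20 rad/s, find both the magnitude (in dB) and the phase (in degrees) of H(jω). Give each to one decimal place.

|H| = 51.4 dB, ∠H = -26.4°

|j20 + 99| = √(20² + 99²) = 101
|j20 + 25.8| = √(20² + 25.8²) = 32.64
|H(j20)| = 120 × 101 / 32.64 = 371.28
20 log₁₀(371.28) = 51.39 dB
∠(j20 + 99) = arctan(20/99) = 11.42°
∠(j20 + 25.8) = arctan(20/25.8) = 37.78°
∠H(j20) = 11.42° − 37.78° = -26.36°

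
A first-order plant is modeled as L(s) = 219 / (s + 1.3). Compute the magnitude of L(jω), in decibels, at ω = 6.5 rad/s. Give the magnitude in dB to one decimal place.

30.4 dB

|j6.5 + 1.3| = √(6.5² + 1.3²) = 6.629
|L(j6.5)| = 219 / 6.629 = 33.038
20 log₁₀(33.038) = 30.38 dB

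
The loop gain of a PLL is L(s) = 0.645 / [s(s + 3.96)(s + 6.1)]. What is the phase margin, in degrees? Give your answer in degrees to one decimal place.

Gain crossover: |L(jω)| = 1 at ω ≈ 0.0267 rad/s.
∠L(j0.0267) = −90° − arctan(0.0267/3.96) − arctan(0.0267/6.1) ≈ -90.64°
PM = 180° + (-90.64°) = 89.36°

89.4 deg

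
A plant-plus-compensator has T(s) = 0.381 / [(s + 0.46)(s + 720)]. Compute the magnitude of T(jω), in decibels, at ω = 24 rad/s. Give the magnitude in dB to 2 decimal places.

|j24 + 0.46| = √(24² + 0.46²) = 24
|j24 + 720| = √(24² + 720²) = 720.4
|T(j24)| = 0.381 / (24 × 720.4) = 2.2032e-05
20 log₁₀(2.2032e-05) = -93.139 dB

-93.14 dB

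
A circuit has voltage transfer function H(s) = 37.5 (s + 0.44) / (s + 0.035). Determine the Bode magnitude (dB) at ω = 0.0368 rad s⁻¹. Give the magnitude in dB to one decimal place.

50.3 dB

|j0.0368 + 0.44| = √(0.0368² + 0.44²) = 0.4415
|j0.0368 + 0.035| = √(0.0368² + 0.035²) = 0.05079
|H(j0.0368)| = 37.5 × 0.4415 / 0.05079 = 326.03
20 log₁₀(326.03) = 50.27 dB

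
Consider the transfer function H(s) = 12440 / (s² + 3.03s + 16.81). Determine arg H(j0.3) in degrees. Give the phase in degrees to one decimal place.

-3.1°

∠[(j0.3)² + 3.03(j0.3) + 16.81] = ∠[16.72 + j0.909] = 3.11°
∠H(j0.3) = −3.11° = -3.11°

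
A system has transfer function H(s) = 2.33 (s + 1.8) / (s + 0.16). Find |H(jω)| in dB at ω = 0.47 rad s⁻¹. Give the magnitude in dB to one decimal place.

18.8 dB

|j0.47 + 1.8| = √(0.47² + 1.8²) = 1.86
|j0.47 + 0.16| = √(0.47² + 0.16²) = 0.4965
|H(j0.47)| = 2.33 × 1.86 / 0.4965 = 8.7306
20 log₁₀(8.7306) = 18.82 dB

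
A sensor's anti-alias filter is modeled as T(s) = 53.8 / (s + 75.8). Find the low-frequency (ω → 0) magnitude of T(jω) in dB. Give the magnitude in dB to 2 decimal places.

-2.98 dB

T(0) = 53.8 / 75.8 = 0.70976
20 log₁₀(0.70976) = -2.978 dB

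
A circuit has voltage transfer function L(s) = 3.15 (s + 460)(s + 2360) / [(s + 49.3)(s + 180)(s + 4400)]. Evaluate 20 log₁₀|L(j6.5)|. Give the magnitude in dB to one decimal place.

|j6.5 + 460| = √(6.5² + 460²) = 460
|j6.5 + 2360| = √(6.5² + 2360²) = 2360
|j6.5 + 49.3| = √(6.5² + 49.3²) = 49.73
|j6.5 + 180| = √(6.5² + 180²) = 180.1
|j6.5 + 4400| = √(6.5² + 4400²) = 4400
|L(j6.5)| = 3.15 × 460 × 2360 / (49.73 × 180.1 × 4400) = 0.086782
20 log₁₀(0.086782) = -21.23 dB

-21.2 dB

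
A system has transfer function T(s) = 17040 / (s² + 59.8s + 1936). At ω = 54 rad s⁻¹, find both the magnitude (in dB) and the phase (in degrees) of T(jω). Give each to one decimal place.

|T| = 14.1 dB, ∠T = -106.9°

|(j54)² + 59.8(j54) + 1936| = |-980 + j3229.2| = 3375
|T(j54)| = 17040 / 3375 = 5.0494
20 log₁₀(5.0494) = 14.06 dB
∠[(j54)² + 59.8(j54) + 1936] = ∠[-980 + j3229.2] = 106.88°
∠T(j54) = −106.88° = -106.88°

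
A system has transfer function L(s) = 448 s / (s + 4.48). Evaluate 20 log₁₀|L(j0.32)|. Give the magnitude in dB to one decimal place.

30.1 dB

|j0.32| = 0.32
|j0.32 + 4.48| = √(0.32² + 4.48²) = 4.491
|L(j0.32)| = 448 × 0.32 / 4.491 = 31.919
20 log₁₀(31.919) = 30.08 dB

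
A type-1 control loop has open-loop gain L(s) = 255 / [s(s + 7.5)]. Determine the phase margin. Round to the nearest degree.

26°

Gain crossover: |L(jω)| = 1 at ω ≈ 15.1 rad/s.
∠L(j15.1) = −90° − arctan(15.1/7.5) ≈ -153.61°
PM = 180° + (-153.61°) = 26.39°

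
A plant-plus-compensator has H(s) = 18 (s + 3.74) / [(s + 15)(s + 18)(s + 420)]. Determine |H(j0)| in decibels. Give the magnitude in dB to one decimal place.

-64.5 dB

H(0) = 18 × 3.74 / (15 × 18 × 420) = 0.00059365
20 log₁₀(0.00059365) = -64.53 dB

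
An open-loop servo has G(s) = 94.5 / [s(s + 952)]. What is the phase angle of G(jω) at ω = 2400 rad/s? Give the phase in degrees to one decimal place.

∠(j2400 + 952) = arctan(2400/952) = 68.36°
∠(j2400) = 90.00°
∠G(j2400) = − (68.36° + 90.00°) = -158.36°

-158.4°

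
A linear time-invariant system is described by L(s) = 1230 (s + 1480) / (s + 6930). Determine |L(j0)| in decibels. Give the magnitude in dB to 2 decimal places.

48.39 dB

L(0) = 1230 × 1480 / 6930 = 262.68
20 log₁₀(262.68) = 48.389 dB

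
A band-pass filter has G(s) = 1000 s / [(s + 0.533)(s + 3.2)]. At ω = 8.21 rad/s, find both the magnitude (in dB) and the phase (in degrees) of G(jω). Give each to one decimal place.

|G| = 41.1 dB, ∠G = -65.0°

|j8.21| = 8.21
|j8.21 + 0.533| = √(8.21² + 0.533²) = 8.227
|j8.21 + 3.2| = √(8.21² + 3.2²) = 8.812
|G(j8.21)| = 1000 × 8.21 / (8.227 × 8.812) = 113.25
20 log₁₀(113.25) = 41.08 dB
∠(j8.21) = 90.00°
∠(j8.21 + 0.533) = arctan(8.21/0.533) = 86.29°
∠(j8.21 + 3.2) = arctan(8.21/3.2) = 68.71°
∠G(j8.21) = 90.00° − (86.29° + 68.71°) = -64.99°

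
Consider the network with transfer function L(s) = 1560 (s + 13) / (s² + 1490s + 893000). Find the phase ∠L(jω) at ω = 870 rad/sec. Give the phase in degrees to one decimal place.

5.1°

∠(j870 + 13) = arctan(870/13) = 89.14°
∠[(j870)² + 1490(j870) + 893000] = ∠[1.361e+05 + j1.2963e+06] = 84.01°
∠L(j870) = 89.14° − 84.01° = 5.14°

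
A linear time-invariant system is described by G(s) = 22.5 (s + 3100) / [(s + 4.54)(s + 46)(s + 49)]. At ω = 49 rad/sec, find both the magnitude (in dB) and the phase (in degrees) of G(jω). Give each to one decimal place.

|G| = -10.3 dB, ∠G = -175.6°

|j49 + 3100| = √(49² + 3100²) = 3100
|j49 + 4.54| = √(49² + 4.54²) = 49.21
|j49 + 46| = √(49² + 46²) = 67.21
|j49 + 49| = √(49² + 49²) = 69.3
|G(j49)| = 22.5 × 3100 / (49.21 × 67.21 × 69.3) = 0.30438
20 log₁₀(0.30438) = -10.33 dB
∠(j49 + 3100) = arctan(49/3100) = 0.91°
∠(j49 + 4.54) = arctan(49/4.54) = 84.71°
∠(j49 + 46) = arctan(49/46) = 46.81°
∠(j49 + 49) = arctan(49/49) = 45.00°
∠G(j49) = 0.91° − (84.71° + 46.81° + 45.00°) = -175.61°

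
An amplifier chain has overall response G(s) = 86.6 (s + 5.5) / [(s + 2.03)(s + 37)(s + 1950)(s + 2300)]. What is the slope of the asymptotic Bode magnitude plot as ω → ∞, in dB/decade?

-60 dB/decade

With 1 zero and 4 poles, the high-frequency asymptotic slope is 20 × (1 − 4) = -60 dB/decade.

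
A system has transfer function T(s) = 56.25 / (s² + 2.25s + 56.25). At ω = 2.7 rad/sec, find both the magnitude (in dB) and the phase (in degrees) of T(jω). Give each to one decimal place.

|(j2.7)² + 2.25(j2.7) + 56.25| = |48.96 + j6.075| = 49.34
|T(j2.7)| = 56.25 / 49.34 = 1.1402
20 log₁₀(1.1402) = 1.14 dB
∠[(j2.7)² + 2.25(j2.7) + 56.25] = ∠[48.96 + j6.075] = 7.07°
∠T(j2.7) = −7.07° = -7.07°

|T| = 1.1 dB, ∠T = -7.1 deg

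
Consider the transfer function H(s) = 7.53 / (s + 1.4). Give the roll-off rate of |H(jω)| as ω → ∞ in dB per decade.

-20 dB/decade

With 0 zeros and 1 pole, the high-frequency asymptotic slope is 20 × (0 − 1) = -20 dB/decade.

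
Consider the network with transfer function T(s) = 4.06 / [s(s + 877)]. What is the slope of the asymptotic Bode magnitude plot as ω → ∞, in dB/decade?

-40 dB/decade

With 0 zeros and 2 poles, the high-frequency asymptotic slope is 20 × (0 − 2) = -40 dB/decade.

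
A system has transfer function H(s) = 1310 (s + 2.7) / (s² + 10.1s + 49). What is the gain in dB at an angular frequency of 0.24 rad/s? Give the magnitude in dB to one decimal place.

37.2 dB

|j0.24 + 2.7| = √(0.24² + 2.7²) = 2.711
|(j0.24)² + 10.1(j0.24) + 49| = |48.942 + j2.424| = 49
|H(j0.24)| = 1310 × 2.711 / 49 = 72.465
20 log₁₀(72.465) = 37.20 dB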